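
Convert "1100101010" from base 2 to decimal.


Input: "1100101010" in base 2
Positional expansion:
  Digit '1' (value 1) x 2^9 = 512
  Digit '1' (value 1) x 2^8 = 256
  Digit '0' (value 0) x 2^7 = 0
  Digit '0' (value 0) x 2^6 = 0
  Digit '1' (value 1) x 2^5 = 32
  Digit '0' (value 0) x 2^4 = 0
  Digit '1' (value 1) x 2^3 = 8
  Digit '0' (value 0) x 2^2 = 0
  Digit '1' (value 1) x 2^1 = 2
  Digit '0' (value 0) x 2^0 = 0
Sum = 810

810


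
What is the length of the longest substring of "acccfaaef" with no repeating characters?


Input: "acccfaaef"
Sliding window (track last position of each char):
  Position 0 ('a'): window [0,0] length 1 -- new best
  Position 1 ('c'): window [0,1] length 2 -- new best
  Position 2 ('c'): repeat (last at 1), move window start to 2
  Position 2 ('c'): window [2,2] length 1
  Position 3 ('c'): repeat (last at 2), move window start to 3
  Position 3 ('c'): window [3,3] length 1
  Position 4 ('f'): window [3,4] length 2
  Position 5 ('a'): window [3,5] length 3 -- new best
  Position 6 ('a'): repeat (last at 5), move window start to 6
  Position 6 ('a'): window [6,6] length 1
  Position 7 ('e'): window [6,7] length 2
  Position 8 ('f'): window [6,8] length 3
Longest substring with no repeats: "cfa" with length 3

3


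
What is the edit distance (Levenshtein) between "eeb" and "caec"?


Computing edit distance: "eeb" -> "caec"
DP table:
           c    a    e    c
      0    1    2    3    4
  e   1    1    2    2    3
  e   2    2    2    2    3
  b   3    3    3    3    3
Edit distance = dp[3][4] = 3

3


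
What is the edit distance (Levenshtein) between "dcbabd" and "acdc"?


Computing edit distance: "dcbabd" -> "acdc"
DP table:
           a    c    d    c
      0    1    2    3    4
  d   1    1    2    2    3
  c   2    2    1    2    2
  b   3    3    2    2    3
  a   4    3    3    3    3
  b   5    4    4    4    4
  d   6    5    5    4    5
Edit distance = dp[6][4] = 5

5


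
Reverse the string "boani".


Input: boani
Reading characters right to left:
  Position 4: 'i'
  Position 3: 'n'
  Position 2: 'a'
  Position 1: 'o'
  Position 0: 'b'
Reversed: inaob

inaob


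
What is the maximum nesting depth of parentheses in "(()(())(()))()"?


Input: "(()(())(()))()"
Tracking depth:
  Position 0 '(': depth becomes 1
  Position 1 '(': depth becomes 2
  Position 2 ')': depth becomes 1
  Position 3 '(': depth becomes 2
  Position 4 '(': depth becomes 3
  Position 5 ')': depth becomes 2
  Position 6 ')': depth becomes 1
  Position 7 '(': depth becomes 2
  Position 8 '(': depth becomes 3
  Position 9 ')': depth becomes 2
  Position 10 ')': depth becomes 1
  Position 11 ')': depth becomes 0
  Position 12 '(': depth becomes 1
  Position 13 ')': depth becomes 0
Maximum depth reached: 3

3


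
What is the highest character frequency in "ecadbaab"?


Input: ecadbaab
Character counts:
  'a': 3
  'b': 2
  'c': 1
  'd': 1
  'e': 1
Maximum frequency: 3

3


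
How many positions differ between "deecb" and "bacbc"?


Comparing "deecb" and "bacbc" position by position:
  Position 0: 'd' vs 'b' => DIFFER
  Position 1: 'e' vs 'a' => DIFFER
  Position 2: 'e' vs 'c' => DIFFER
  Position 3: 'c' vs 'b' => DIFFER
  Position 4: 'b' vs 'c' => DIFFER
Positions that differ: 5

5


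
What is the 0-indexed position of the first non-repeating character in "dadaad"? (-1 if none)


Input: dadaad
Character frequencies:
  'a': 3
  'd': 3
Scanning left to right for freq == 1:
  Position 0 ('d'): freq=3, skip
  Position 1 ('a'): freq=3, skip
  Position 2 ('d'): freq=3, skip
  Position 3 ('a'): freq=3, skip
  Position 4 ('a'): freq=3, skip
  Position 5 ('d'): freq=3, skip
  No unique character found => answer = -1

-1


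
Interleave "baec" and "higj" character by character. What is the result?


Interleaving "baec" and "higj":
  Position 0: 'b' from first, 'h' from second => "bh"
  Position 1: 'a' from first, 'i' from second => "ai"
  Position 2: 'e' from first, 'g' from second => "eg"
  Position 3: 'c' from first, 'j' from second => "cj"
Result: bhaiegcj

bhaiegcj


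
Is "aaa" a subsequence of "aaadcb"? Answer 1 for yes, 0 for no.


Check if "aaa" is a subsequence of "aaadcb"
Greedy scan:
  Position 0 ('a'): matches sub[0] = 'a'
  Position 1 ('a'): matches sub[1] = 'a'
  Position 2 ('a'): matches sub[2] = 'a'
  Position 3 ('d'): no match needed
  Position 4 ('c'): no match needed
  Position 5 ('b'): no match needed
All 3 characters matched => is a subsequence

1


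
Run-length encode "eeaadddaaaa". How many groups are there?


Input: eeaadddaaaa
Scanning for consecutive runs:
  Group 1: 'e' x 2 (positions 0-1)
  Group 2: 'a' x 2 (positions 2-3)
  Group 3: 'd' x 3 (positions 4-6)
  Group 4: 'a' x 4 (positions 7-10)
Total groups: 4

4


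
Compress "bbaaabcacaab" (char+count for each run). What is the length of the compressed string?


Input: bbaaabcacaab
Runs:
  'b' x 2 => "b2"
  'a' x 3 => "a3"
  'b' x 1 => "b1"
  'c' x 1 => "c1"
  'a' x 1 => "a1"
  'c' x 1 => "c1"
  'a' x 2 => "a2"
  'b' x 1 => "b1"
Compressed: "b2a3b1c1a1c1a2b1"
Compressed length: 16

16


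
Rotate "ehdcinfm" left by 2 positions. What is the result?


Input: "ehdcinfm", rotate left by 2
First 2 characters: "eh"
Remaining characters: "dcinfm"
Concatenate remaining + first: "dcinfm" + "eh" = "dcinfmeh"

dcinfmeh


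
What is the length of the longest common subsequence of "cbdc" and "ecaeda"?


LCS of "cbdc" and "ecaeda"
DP table:
           e    c    a    e    d    a
      0    0    0    0    0    0    0
  c   0    0    1    1    1    1    1
  b   0    0    1    1    1    1    1
  d   0    0    1    1    1    2    2
  c   0    0    1    1    1    2    2
LCS length = dp[4][6] = 2

2


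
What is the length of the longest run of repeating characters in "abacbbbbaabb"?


Input: "abacbbbbaabb"
Scanning for longest run:
  Position 1 ('b'): new char, reset run to 1
  Position 2 ('a'): new char, reset run to 1
  Position 3 ('c'): new char, reset run to 1
  Position 4 ('b'): new char, reset run to 1
  Position 5 ('b'): continues run of 'b', length=2
  Position 6 ('b'): continues run of 'b', length=3
  Position 7 ('b'): continues run of 'b', length=4
  Position 8 ('a'): new char, reset run to 1
  Position 9 ('a'): continues run of 'a', length=2
  Position 10 ('b'): new char, reset run to 1
  Position 11 ('b'): continues run of 'b', length=2
Longest run: 'b' with length 4

4


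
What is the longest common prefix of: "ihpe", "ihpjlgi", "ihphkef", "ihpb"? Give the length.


Words: ihpe, ihpjlgi, ihphkef, ihpb
  Position 0: all 'i' => match
  Position 1: all 'h' => match
  Position 2: all 'p' => match
  Position 3: ('e', 'j', 'h', 'b') => mismatch, stop
LCP = "ihp" (length 3)

3


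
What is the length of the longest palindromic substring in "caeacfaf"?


Input: "caeacfaf"
Checking substrings for palindromes:
  [0:5] "caeac" (len 5) => palindrome
  [1:4] "aea" (len 3) => palindrome
  [5:8] "faf" (len 3) => palindrome
Longest palindromic substring: "caeac" with length 5

5


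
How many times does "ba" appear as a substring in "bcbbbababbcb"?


Searching for "ba" in "bcbbbababbcb"
Scanning each position:
  Position 0: "bc" => no
  Position 1: "cb" => no
  Position 2: "bb" => no
  Position 3: "bb" => no
  Position 4: "ba" => MATCH
  Position 5: "ab" => no
  Position 6: "ba" => MATCH
  Position 7: "ab" => no
  Position 8: "bb" => no
  Position 9: "bc" => no
  Position 10: "cb" => no
Total occurrences: 2

2


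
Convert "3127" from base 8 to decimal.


Input: "3127" in base 8
Positional expansion:
  Digit '3' (value 3) x 8^3 = 1536
  Digit '1' (value 1) x 8^2 = 64
  Digit '2' (value 2) x 8^1 = 16
  Digit '7' (value 7) x 8^0 = 7
Sum = 1623

1623


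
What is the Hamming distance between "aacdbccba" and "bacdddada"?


Comparing "aacdbccba" and "bacdddada" position by position:
  Position 0: 'a' vs 'b' => differ
  Position 1: 'a' vs 'a' => same
  Position 2: 'c' vs 'c' => same
  Position 3: 'd' vs 'd' => same
  Position 4: 'b' vs 'd' => differ
  Position 5: 'c' vs 'd' => differ
  Position 6: 'c' vs 'a' => differ
  Position 7: 'b' vs 'd' => differ
  Position 8: 'a' vs 'a' => same
Total differences (Hamming distance): 5

5


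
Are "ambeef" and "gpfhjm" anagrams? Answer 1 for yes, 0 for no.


Strings: "ambeef", "gpfhjm"
Sorted first:  abeefm
Sorted second: fghjmp
Differ at position 0: 'a' vs 'f' => not anagrams

0


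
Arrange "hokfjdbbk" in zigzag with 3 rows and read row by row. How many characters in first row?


Zigzag "hokfjdbbk" into 3 rows:
Placing characters:
  'h' => row 0
  'o' => row 1
  'k' => row 2
  'f' => row 1
  'j' => row 0
  'd' => row 1
  'b' => row 2
  'b' => row 1
  'k' => row 0
Rows:
  Row 0: "hjk"
  Row 1: "ofdb"
  Row 2: "kb"
First row length: 3

3


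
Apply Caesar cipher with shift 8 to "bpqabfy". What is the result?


Caesar cipher: shift "bpqabfy" by 8
  'b' (pos 1) + 8 = pos 9 = 'j'
  'p' (pos 15) + 8 = pos 23 = 'x'
  'q' (pos 16) + 8 = pos 24 = 'y'
  'a' (pos 0) + 8 = pos 8 = 'i'
  'b' (pos 1) + 8 = pos 9 = 'j'
  'f' (pos 5) + 8 = pos 13 = 'n'
  'y' (pos 24) + 8 = pos 6 = 'g'
Result: jxyijng

jxyijng


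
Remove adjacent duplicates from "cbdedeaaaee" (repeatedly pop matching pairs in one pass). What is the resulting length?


Input: cbdedeaaaee
Stack-based adjacent duplicate removal:
  Read 'c': push. Stack: c
  Read 'b': push. Stack: cb
  Read 'd': push. Stack: cbd
  Read 'e': push. Stack: cbde
  Read 'd': push. Stack: cbded
  Read 'e': push. Stack: cbdede
  Read 'a': push. Stack: cbdedea
  Read 'a': matches stack top 'a' => pop. Stack: cbdede
  Read 'a': push. Stack: cbdedea
  Read 'e': push. Stack: cbdedeae
  Read 'e': matches stack top 'e' => pop. Stack: cbdedea
Final stack: "cbdedea" (length 7)

7


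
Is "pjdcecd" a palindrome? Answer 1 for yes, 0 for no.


Input: pjdcecd
Reversed: dcecdjp
  Compare pos 0 ('p') with pos 6 ('d'): MISMATCH
  Compare pos 1 ('j') with pos 5 ('c'): MISMATCH
  Compare pos 2 ('d') with pos 4 ('e'): MISMATCH
Result: not a palindrome

0


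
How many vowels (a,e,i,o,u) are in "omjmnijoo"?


Input: omjmnijoo
Checking each character:
  'o' at position 0: vowel (running total: 1)
  'm' at position 1: consonant
  'j' at position 2: consonant
  'm' at position 3: consonant
  'n' at position 4: consonant
  'i' at position 5: vowel (running total: 2)
  'j' at position 6: consonant
  'o' at position 7: vowel (running total: 3)
  'o' at position 8: vowel (running total: 4)
Total vowels: 4

4


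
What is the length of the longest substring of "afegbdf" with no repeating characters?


Input: "afegbdf"
Sliding window (track last position of each char):
  Position 0 ('a'): window [0,0] length 1 -- new best
  Position 1 ('f'): window [0,1] length 2 -- new best
  Position 2 ('e'): window [0,2] length 3 -- new best
  Position 3 ('g'): window [0,3] length 4 -- new best
  Position 4 ('b'): window [0,4] length 5 -- new best
  Position 5 ('d'): window [0,5] length 6 -- new best
  Position 6 ('f'): repeat (last at 1), move window start to 2
  Position 6 ('f'): window [2,6] length 5
Longest substring with no repeats: "afegbd" with length 6

6


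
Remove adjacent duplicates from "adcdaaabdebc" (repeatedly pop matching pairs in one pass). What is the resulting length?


Input: adcdaaabdebc
Stack-based adjacent duplicate removal:
  Read 'a': push. Stack: a
  Read 'd': push. Stack: ad
  Read 'c': push. Stack: adc
  Read 'd': push. Stack: adcd
  Read 'a': push. Stack: adcda
  Read 'a': matches stack top 'a' => pop. Stack: adcd
  Read 'a': push. Stack: adcda
  Read 'b': push. Stack: adcdab
  Read 'd': push. Stack: adcdabd
  Read 'e': push. Stack: adcdabde
  Read 'b': push. Stack: adcdabdeb
  Read 'c': push. Stack: adcdabdebc
Final stack: "adcdabdebc" (length 10)

10


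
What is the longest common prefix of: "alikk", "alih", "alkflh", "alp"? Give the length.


Words: alikk, alih, alkflh, alp
  Position 0: all 'a' => match
  Position 1: all 'l' => match
  Position 2: ('i', 'i', 'k', 'p') => mismatch, stop
LCP = "al" (length 2)

2


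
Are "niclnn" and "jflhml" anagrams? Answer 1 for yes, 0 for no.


Strings: "niclnn", "jflhml"
Sorted first:  cilnnn
Sorted second: fhjllm
Differ at position 0: 'c' vs 'f' => not anagrams

0


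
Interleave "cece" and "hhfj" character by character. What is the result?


Interleaving "cece" and "hhfj":
  Position 0: 'c' from first, 'h' from second => "ch"
  Position 1: 'e' from first, 'h' from second => "eh"
  Position 2: 'c' from first, 'f' from second => "cf"
  Position 3: 'e' from first, 'j' from second => "ej"
Result: chehcfej

chehcfej


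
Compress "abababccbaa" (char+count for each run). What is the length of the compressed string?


Input: abababccbaa
Runs:
  'a' x 1 => "a1"
  'b' x 1 => "b1"
  'a' x 1 => "a1"
  'b' x 1 => "b1"
  'a' x 1 => "a1"
  'b' x 1 => "b1"
  'c' x 2 => "c2"
  'b' x 1 => "b1"
  'a' x 2 => "a2"
Compressed: "a1b1a1b1a1b1c2b1a2"
Compressed length: 18

18


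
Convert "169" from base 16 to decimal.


Input: "169" in base 16
Positional expansion:
  Digit '1' (value 1) x 16^2 = 256
  Digit '6' (value 6) x 16^1 = 96
  Digit '9' (value 9) x 16^0 = 9
Sum = 361

361


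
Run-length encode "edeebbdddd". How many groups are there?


Input: edeebbdddd
Scanning for consecutive runs:
  Group 1: 'e' x 1 (positions 0-0)
  Group 2: 'd' x 1 (positions 1-1)
  Group 3: 'e' x 2 (positions 2-3)
  Group 4: 'b' x 2 (positions 4-5)
  Group 5: 'd' x 4 (positions 6-9)
Total groups: 5

5


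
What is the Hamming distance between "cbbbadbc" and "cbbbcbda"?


Comparing "cbbbadbc" and "cbbbcbda" position by position:
  Position 0: 'c' vs 'c' => same
  Position 1: 'b' vs 'b' => same
  Position 2: 'b' vs 'b' => same
  Position 3: 'b' vs 'b' => same
  Position 4: 'a' vs 'c' => differ
  Position 5: 'd' vs 'b' => differ
  Position 6: 'b' vs 'd' => differ
  Position 7: 'c' vs 'a' => differ
Total differences (Hamming distance): 4

4


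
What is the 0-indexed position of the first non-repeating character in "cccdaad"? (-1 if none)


Input: cccdaad
Character frequencies:
  'a': 2
  'c': 3
  'd': 2
Scanning left to right for freq == 1:
  Position 0 ('c'): freq=3, skip
  Position 1 ('c'): freq=3, skip
  Position 2 ('c'): freq=3, skip
  Position 3 ('d'): freq=2, skip
  Position 4 ('a'): freq=2, skip
  Position 5 ('a'): freq=2, skip
  Position 6 ('d'): freq=2, skip
  No unique character found => answer = -1

-1


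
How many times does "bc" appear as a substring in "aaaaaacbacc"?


Searching for "bc" in "aaaaaacbacc"
Scanning each position:
  Position 0: "aa" => no
  Position 1: "aa" => no
  Position 2: "aa" => no
  Position 3: "aa" => no
  Position 4: "aa" => no
  Position 5: "ac" => no
  Position 6: "cb" => no
  Position 7: "ba" => no
  Position 8: "ac" => no
  Position 9: "cc" => no
Total occurrences: 0

0


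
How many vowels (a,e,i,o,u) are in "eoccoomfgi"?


Input: eoccoomfgi
Checking each character:
  'e' at position 0: vowel (running total: 1)
  'o' at position 1: vowel (running total: 2)
  'c' at position 2: consonant
  'c' at position 3: consonant
  'o' at position 4: vowel (running total: 3)
  'o' at position 5: vowel (running total: 4)
  'm' at position 6: consonant
  'f' at position 7: consonant
  'g' at position 8: consonant
  'i' at position 9: vowel (running total: 5)
Total vowels: 5

5


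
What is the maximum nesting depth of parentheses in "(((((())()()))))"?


Input: "(((((())()()))))"
Tracking depth:
  Position 0 '(': depth becomes 1
  Position 1 '(': depth becomes 2
  Position 2 '(': depth becomes 3
  Position 3 '(': depth becomes 4
  Position 4 '(': depth becomes 5
  Position 5 '(': depth becomes 6
  Position 6 ')': depth becomes 5
  Position 7 ')': depth becomes 4
  Position 8 '(': depth becomes 5
  Position 9 ')': depth becomes 4
  Position 10 '(': depth becomes 5
  Position 11 ')': depth becomes 4
  Position 12 ')': depth becomes 3
  Position 13 ')': depth becomes 2
  Position 14 ')': depth becomes 1
  Position 15 ')': depth becomes 0
Maximum depth reached: 6

6


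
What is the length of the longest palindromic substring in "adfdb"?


Input: "adfdb"
Checking substrings for palindromes:
  [1:4] "dfd" (len 3) => palindrome
Longest palindromic substring: "dfd" with length 3

3


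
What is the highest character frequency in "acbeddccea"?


Input: acbeddccea
Character counts:
  'a': 2
  'b': 1
  'c': 3
  'd': 2
  'e': 2
Maximum frequency: 3

3


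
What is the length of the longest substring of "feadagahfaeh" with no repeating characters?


Input: "feadagahfaeh"
Sliding window (track last position of each char):
  Position 0 ('f'): window [0,0] length 1 -- new best
  Position 1 ('e'): window [0,1] length 2 -- new best
  Position 2 ('a'): window [0,2] length 3 -- new best
  Position 3 ('d'): window [0,3] length 4 -- new best
  Position 4 ('a'): repeat (last at 2), move window start to 3
  Position 4 ('a'): window [3,4] length 2
  Position 5 ('g'): window [3,5] length 3
  Position 6 ('a'): repeat (last at 4), move window start to 5
  Position 6 ('a'): window [5,6] length 2
  Position 7 ('h'): window [5,7] length 3
  Position 8 ('f'): window [5,8] length 4
  Position 9 ('a'): repeat (last at 6), move window start to 7
  Position 9 ('a'): window [7,9] length 3
  Position 10 ('e'): window [7,10] length 4
  Position 11 ('h'): repeat (last at 7), move window start to 8
  Position 11 ('h'): window [8,11] length 4
Longest substring with no repeats: "fead" with length 4

4


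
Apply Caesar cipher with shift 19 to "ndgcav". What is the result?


Caesar cipher: shift "ndgcav" by 19
  'n' (pos 13) + 19 = pos 6 = 'g'
  'd' (pos 3) + 19 = pos 22 = 'w'
  'g' (pos 6) + 19 = pos 25 = 'z'
  'c' (pos 2) + 19 = pos 21 = 'v'
  'a' (pos 0) + 19 = pos 19 = 't'
  'v' (pos 21) + 19 = pos 14 = 'o'
Result: gwzvto

gwzvto


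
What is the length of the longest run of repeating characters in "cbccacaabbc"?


Input: "cbccacaabbc"
Scanning for longest run:
  Position 1 ('b'): new char, reset run to 1
  Position 2 ('c'): new char, reset run to 1
  Position 3 ('c'): continues run of 'c', length=2
  Position 4 ('a'): new char, reset run to 1
  Position 5 ('c'): new char, reset run to 1
  Position 6 ('a'): new char, reset run to 1
  Position 7 ('a'): continues run of 'a', length=2
  Position 8 ('b'): new char, reset run to 1
  Position 9 ('b'): continues run of 'b', length=2
  Position 10 ('c'): new char, reset run to 1
Longest run: 'c' with length 2

2


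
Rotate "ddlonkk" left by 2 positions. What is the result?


Input: "ddlonkk", rotate left by 2
First 2 characters: "dd"
Remaining characters: "lonkk"
Concatenate remaining + first: "lonkk" + "dd" = "lonkkdd"

lonkkdd


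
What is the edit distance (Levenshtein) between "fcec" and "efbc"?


Computing edit distance: "fcec" -> "efbc"
DP table:
           e    f    b    c
      0    1    2    3    4
  f   1    1    1    2    3
  c   2    2    2    2    2
  e   3    2    3    3    3
  c   4    3    3    4    3
Edit distance = dp[4][4] = 3

3


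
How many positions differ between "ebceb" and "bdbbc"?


Comparing "ebceb" and "bdbbc" position by position:
  Position 0: 'e' vs 'b' => DIFFER
  Position 1: 'b' vs 'd' => DIFFER
  Position 2: 'c' vs 'b' => DIFFER
  Position 3: 'e' vs 'b' => DIFFER
  Position 4: 'b' vs 'c' => DIFFER
Positions that differ: 5

5


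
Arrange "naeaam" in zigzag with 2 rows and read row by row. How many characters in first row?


Zigzag "naeaam" into 2 rows:
Placing characters:
  'n' => row 0
  'a' => row 1
  'e' => row 0
  'a' => row 1
  'a' => row 0
  'm' => row 1
Rows:
  Row 0: "nea"
  Row 1: "aam"
First row length: 3

3


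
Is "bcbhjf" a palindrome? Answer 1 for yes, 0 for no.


Input: bcbhjf
Reversed: fjhbcb
  Compare pos 0 ('b') with pos 5 ('f'): MISMATCH
  Compare pos 1 ('c') with pos 4 ('j'): MISMATCH
  Compare pos 2 ('b') with pos 3 ('h'): MISMATCH
Result: not a palindrome

0


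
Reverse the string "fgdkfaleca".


Input: fgdkfaleca
Reading characters right to left:
  Position 9: 'a'
  Position 8: 'c'
  Position 7: 'e'
  Position 6: 'l'
  Position 5: 'a'
  Position 4: 'f'
  Position 3: 'k'
  Position 2: 'd'
  Position 1: 'g'
  Position 0: 'f'
Reversed: acelafkdgf

acelafkdgf


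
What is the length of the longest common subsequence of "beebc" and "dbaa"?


LCS of "beebc" and "dbaa"
DP table:
           d    b    a    a
      0    0    0    0    0
  b   0    0    1    1    1
  e   0    0    1    1    1
  e   0    0    1    1    1
  b   0    0    1    1    1
  c   0    0    1    1    1
LCS length = dp[5][4] = 1

1


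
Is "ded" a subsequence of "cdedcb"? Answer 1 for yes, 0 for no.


Check if "ded" is a subsequence of "cdedcb"
Greedy scan:
  Position 0 ('c'): no match needed
  Position 1 ('d'): matches sub[0] = 'd'
  Position 2 ('e'): matches sub[1] = 'e'
  Position 3 ('d'): matches sub[2] = 'd'
  Position 4 ('c'): no match needed
  Position 5 ('b'): no match needed
All 3 characters matched => is a subsequence

1


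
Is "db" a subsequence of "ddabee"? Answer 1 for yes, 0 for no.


Check if "db" is a subsequence of "ddabee"
Greedy scan:
  Position 0 ('d'): matches sub[0] = 'd'
  Position 1 ('d'): no match needed
  Position 2 ('a'): no match needed
  Position 3 ('b'): matches sub[1] = 'b'
  Position 4 ('e'): no match needed
  Position 5 ('e'): no match needed
All 2 characters matched => is a subsequence

1


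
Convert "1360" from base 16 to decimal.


Input: "1360" in base 16
Positional expansion:
  Digit '1' (value 1) x 16^3 = 4096
  Digit '3' (value 3) x 16^2 = 768
  Digit '6' (value 6) x 16^1 = 96
  Digit '0' (value 0) x 16^0 = 0
Sum = 4960

4960


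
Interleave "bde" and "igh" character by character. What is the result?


Interleaving "bde" and "igh":
  Position 0: 'b' from first, 'i' from second => "bi"
  Position 1: 'd' from first, 'g' from second => "dg"
  Position 2: 'e' from first, 'h' from second => "eh"
Result: bidgeh

bidgeh


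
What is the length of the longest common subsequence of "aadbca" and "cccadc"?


LCS of "aadbca" and "cccadc"
DP table:
           c    c    c    a    d    c
      0    0    0    0    0    0    0
  a   0    0    0    0    1    1    1
  a   0    0    0    0    1    1    1
  d   0    0    0    0    1    2    2
  b   0    0    0    0    1    2    2
  c   0    1    1    1    1    2    3
  a   0    1    1    1    2    2    3
LCS length = dp[6][6] = 3

3


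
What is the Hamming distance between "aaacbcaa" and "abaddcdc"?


Comparing "aaacbcaa" and "abaddcdc" position by position:
  Position 0: 'a' vs 'a' => same
  Position 1: 'a' vs 'b' => differ
  Position 2: 'a' vs 'a' => same
  Position 3: 'c' vs 'd' => differ
  Position 4: 'b' vs 'd' => differ
  Position 5: 'c' vs 'c' => same
  Position 6: 'a' vs 'd' => differ
  Position 7: 'a' vs 'c' => differ
Total differences (Hamming distance): 5

5


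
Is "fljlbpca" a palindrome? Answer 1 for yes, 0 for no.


Input: fljlbpca
Reversed: acpbljlf
  Compare pos 0 ('f') with pos 7 ('a'): MISMATCH
  Compare pos 1 ('l') with pos 6 ('c'): MISMATCH
  Compare pos 2 ('j') with pos 5 ('p'): MISMATCH
  Compare pos 3 ('l') with pos 4 ('b'): MISMATCH
Result: not a palindrome

0


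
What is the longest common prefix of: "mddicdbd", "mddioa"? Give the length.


Words: mddicdbd, mddioa
  Position 0: all 'm' => match
  Position 1: all 'd' => match
  Position 2: all 'd' => match
  Position 3: all 'i' => match
  Position 4: ('c', 'o') => mismatch, stop
LCP = "mddi" (length 4)

4


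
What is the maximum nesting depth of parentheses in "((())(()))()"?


Input: "((())(()))()"
Tracking depth:
  Position 0 '(': depth becomes 1
  Position 1 '(': depth becomes 2
  Position 2 '(': depth becomes 3
  Position 3 ')': depth becomes 2
  Position 4 ')': depth becomes 1
  Position 5 '(': depth becomes 2
  Position 6 '(': depth becomes 3
  Position 7 ')': depth becomes 2
  Position 8 ')': depth becomes 1
  Position 9 ')': depth becomes 0
  Position 10 '(': depth becomes 1
  Position 11 ')': depth becomes 0
Maximum depth reached: 3

3


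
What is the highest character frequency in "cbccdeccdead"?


Input: cbccdeccdead
Character counts:
  'a': 1
  'b': 1
  'c': 5
  'd': 3
  'e': 2
Maximum frequency: 5

5


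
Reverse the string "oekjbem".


Input: oekjbem
Reading characters right to left:
  Position 6: 'm'
  Position 5: 'e'
  Position 4: 'b'
  Position 3: 'j'
  Position 2: 'k'
  Position 1: 'e'
  Position 0: 'o'
Reversed: mebjkeo

mebjkeo


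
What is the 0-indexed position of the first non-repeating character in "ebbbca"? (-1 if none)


Input: ebbbca
Character frequencies:
  'a': 1
  'b': 3
  'c': 1
  'e': 1
Scanning left to right for freq == 1:
  Position 0 ('e'): unique! => answer = 0

0


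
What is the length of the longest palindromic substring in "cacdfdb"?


Input: "cacdfdb"
Checking substrings for palindromes:
  [0:3] "cac" (len 3) => palindrome
  [3:6] "dfd" (len 3) => palindrome
Longest palindromic substring: "cac" with length 3

3


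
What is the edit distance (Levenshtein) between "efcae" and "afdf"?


Computing edit distance: "efcae" -> "afdf"
DP table:
           a    f    d    f
      0    1    2    3    4
  e   1    1    2    3    4
  f   2    2    1    2    3
  c   3    3    2    2    3
  a   4    3    3    3    3
  e   5    4    4    4    4
Edit distance = dp[5][4] = 4

4


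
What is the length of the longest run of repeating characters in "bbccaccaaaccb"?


Input: "bbccaccaaaccb"
Scanning for longest run:
  Position 1 ('b'): continues run of 'b', length=2
  Position 2 ('c'): new char, reset run to 1
  Position 3 ('c'): continues run of 'c', length=2
  Position 4 ('a'): new char, reset run to 1
  Position 5 ('c'): new char, reset run to 1
  Position 6 ('c'): continues run of 'c', length=2
  Position 7 ('a'): new char, reset run to 1
  Position 8 ('a'): continues run of 'a', length=2
  Position 9 ('a'): continues run of 'a', length=3
  Position 10 ('c'): new char, reset run to 1
  Position 11 ('c'): continues run of 'c', length=2
  Position 12 ('b'): new char, reset run to 1
Longest run: 'a' with length 3

3


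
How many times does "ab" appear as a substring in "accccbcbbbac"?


Searching for "ab" in "accccbcbbbac"
Scanning each position:
  Position 0: "ac" => no
  Position 1: "cc" => no
  Position 2: "cc" => no
  Position 3: "cc" => no
  Position 4: "cb" => no
  Position 5: "bc" => no
  Position 6: "cb" => no
  Position 7: "bb" => no
  Position 8: "bb" => no
  Position 9: "ba" => no
  Position 10: "ac" => no
Total occurrences: 0

0


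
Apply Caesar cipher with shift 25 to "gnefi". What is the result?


Caesar cipher: shift "gnefi" by 25
  'g' (pos 6) + 25 = pos 5 = 'f'
  'n' (pos 13) + 25 = pos 12 = 'm'
  'e' (pos 4) + 25 = pos 3 = 'd'
  'f' (pos 5) + 25 = pos 4 = 'e'
  'i' (pos 8) + 25 = pos 7 = 'h'
Result: fmdeh

fmdeh


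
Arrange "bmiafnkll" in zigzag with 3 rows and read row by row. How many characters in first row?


Zigzag "bmiafnkll" into 3 rows:
Placing characters:
  'b' => row 0
  'm' => row 1
  'i' => row 2
  'a' => row 1
  'f' => row 0
  'n' => row 1
  'k' => row 2
  'l' => row 1
  'l' => row 0
Rows:
  Row 0: "bfl"
  Row 1: "manl"
  Row 2: "ik"
First row length: 3

3


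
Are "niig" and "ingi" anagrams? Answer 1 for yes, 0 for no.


Strings: "niig", "ingi"
Sorted first:  giin
Sorted second: giin
Sorted forms match => anagrams

1


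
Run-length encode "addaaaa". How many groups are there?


Input: addaaaa
Scanning for consecutive runs:
  Group 1: 'a' x 1 (positions 0-0)
  Group 2: 'd' x 2 (positions 1-2)
  Group 3: 'a' x 4 (positions 3-6)
Total groups: 3

3


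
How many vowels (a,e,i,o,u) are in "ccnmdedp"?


Input: ccnmdedp
Checking each character:
  'c' at position 0: consonant
  'c' at position 1: consonant
  'n' at position 2: consonant
  'm' at position 3: consonant
  'd' at position 4: consonant
  'e' at position 5: vowel (running total: 1)
  'd' at position 6: consonant
  'p' at position 7: consonant
Total vowels: 1

1


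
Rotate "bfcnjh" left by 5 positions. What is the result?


Input: "bfcnjh", rotate left by 5
First 5 characters: "bfcnj"
Remaining characters: "h"
Concatenate remaining + first: "h" + "bfcnj" = "hbfcnj"

hbfcnj


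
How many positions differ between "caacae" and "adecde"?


Comparing "caacae" and "adecde" position by position:
  Position 0: 'c' vs 'a' => DIFFER
  Position 1: 'a' vs 'd' => DIFFER
  Position 2: 'a' vs 'e' => DIFFER
  Position 3: 'c' vs 'c' => same
  Position 4: 'a' vs 'd' => DIFFER
  Position 5: 'e' vs 'e' => same
Positions that differ: 4

4


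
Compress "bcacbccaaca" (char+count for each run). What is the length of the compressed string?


Input: bcacbccaaca
Runs:
  'b' x 1 => "b1"
  'c' x 1 => "c1"
  'a' x 1 => "a1"
  'c' x 1 => "c1"
  'b' x 1 => "b1"
  'c' x 2 => "c2"
  'a' x 2 => "a2"
  'c' x 1 => "c1"
  'a' x 1 => "a1"
Compressed: "b1c1a1c1b1c2a2c1a1"
Compressed length: 18

18


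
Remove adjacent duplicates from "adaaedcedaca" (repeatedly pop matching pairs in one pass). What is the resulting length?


Input: adaaedcedaca
Stack-based adjacent duplicate removal:
  Read 'a': push. Stack: a
  Read 'd': push. Stack: ad
  Read 'a': push. Stack: ada
  Read 'a': matches stack top 'a' => pop. Stack: ad
  Read 'e': push. Stack: ade
  Read 'd': push. Stack: aded
  Read 'c': push. Stack: adedc
  Read 'e': push. Stack: adedce
  Read 'd': push. Stack: adedced
  Read 'a': push. Stack: adedceda
  Read 'c': push. Stack: adedcedac
  Read 'a': push. Stack: adedcedaca
Final stack: "adedcedaca" (length 10)

10


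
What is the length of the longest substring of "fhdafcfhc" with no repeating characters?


Input: "fhdafcfhc"
Sliding window (track last position of each char):
  Position 0 ('f'): window [0,0] length 1 -- new best
  Position 1 ('h'): window [0,1] length 2 -- new best
  Position 2 ('d'): window [0,2] length 3 -- new best
  Position 3 ('a'): window [0,3] length 4 -- new best
  Position 4 ('f'): repeat (last at 0), move window start to 1
  Position 4 ('f'): window [1,4] length 4
  Position 5 ('c'): window [1,5] length 5 -- new best
  Position 6 ('f'): repeat (last at 4), move window start to 5
  Position 6 ('f'): window [5,6] length 2
  Position 7 ('h'): window [5,7] length 3
  Position 8 ('c'): repeat (last at 5), move window start to 6
  Position 8 ('c'): window [6,8] length 3
Longest substring with no repeats: "hdafc" with length 5

5


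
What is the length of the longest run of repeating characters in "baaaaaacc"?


Input: "baaaaaacc"
Scanning for longest run:
  Position 1 ('a'): new char, reset run to 1
  Position 2 ('a'): continues run of 'a', length=2
  Position 3 ('a'): continues run of 'a', length=3
  Position 4 ('a'): continues run of 'a', length=4
  Position 5 ('a'): continues run of 'a', length=5
  Position 6 ('a'): continues run of 'a', length=6
  Position 7 ('c'): new char, reset run to 1
  Position 8 ('c'): continues run of 'c', length=2
Longest run: 'a' with length 6

6


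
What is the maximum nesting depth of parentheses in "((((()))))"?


Input: "((((()))))"
Tracking depth:
  Position 0 '(': depth becomes 1
  Position 1 '(': depth becomes 2
  Position 2 '(': depth becomes 3
  Position 3 '(': depth becomes 4
  Position 4 '(': depth becomes 5
  Position 5 ')': depth becomes 4
  Position 6 ')': depth becomes 3
  Position 7 ')': depth becomes 2
  Position 8 ')': depth becomes 1
  Position 9 ')': depth becomes 0
Maximum depth reached: 5

5


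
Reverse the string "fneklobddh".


Input: fneklobddh
Reading characters right to left:
  Position 9: 'h'
  Position 8: 'd'
  Position 7: 'd'
  Position 6: 'b'
  Position 5: 'o'
  Position 4: 'l'
  Position 3: 'k'
  Position 2: 'e'
  Position 1: 'n'
  Position 0: 'f'
Reversed: hddbolkenf

hddbolkenf


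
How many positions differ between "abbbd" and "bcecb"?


Comparing "abbbd" and "bcecb" position by position:
  Position 0: 'a' vs 'b' => DIFFER
  Position 1: 'b' vs 'c' => DIFFER
  Position 2: 'b' vs 'e' => DIFFER
  Position 3: 'b' vs 'c' => DIFFER
  Position 4: 'd' vs 'b' => DIFFER
Positions that differ: 5

5


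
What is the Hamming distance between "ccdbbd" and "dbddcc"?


Comparing "ccdbbd" and "dbddcc" position by position:
  Position 0: 'c' vs 'd' => differ
  Position 1: 'c' vs 'b' => differ
  Position 2: 'd' vs 'd' => same
  Position 3: 'b' vs 'd' => differ
  Position 4: 'b' vs 'c' => differ
  Position 5: 'd' vs 'c' => differ
Total differences (Hamming distance): 5

5


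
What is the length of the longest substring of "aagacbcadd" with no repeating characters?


Input: "aagacbcadd"
Sliding window (track last position of each char):
  Position 0 ('a'): window [0,0] length 1 -- new best
  Position 1 ('a'): repeat (last at 0), move window start to 1
  Position 1 ('a'): window [1,1] length 1
  Position 2 ('g'): window [1,2] length 2 -- new best
  Position 3 ('a'): repeat (last at 1), move window start to 2
  Position 3 ('a'): window [2,3] length 2
  Position 4 ('c'): window [2,4] length 3 -- new best
  Position 5 ('b'): window [2,5] length 4 -- new best
  Position 6 ('c'): repeat (last at 4), move window start to 5
  Position 6 ('c'): window [5,6] length 2
  Position 7 ('a'): window [5,7] length 3
  Position 8 ('d'): window [5,8] length 4
  Position 9 ('d'): repeat (last at 8), move window start to 9
  Position 9 ('d'): window [9,9] length 1
Longest substring with no repeats: "gacb" with length 4

4


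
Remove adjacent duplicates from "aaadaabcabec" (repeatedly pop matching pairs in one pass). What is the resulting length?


Input: aaadaabcabec
Stack-based adjacent duplicate removal:
  Read 'a': push. Stack: a
  Read 'a': matches stack top 'a' => pop. Stack: (empty)
  Read 'a': push. Stack: a
  Read 'd': push. Stack: ad
  Read 'a': push. Stack: ada
  Read 'a': matches stack top 'a' => pop. Stack: ad
  Read 'b': push. Stack: adb
  Read 'c': push. Stack: adbc
  Read 'a': push. Stack: adbca
  Read 'b': push. Stack: adbcab
  Read 'e': push. Stack: adbcabe
  Read 'c': push. Stack: adbcabec
Final stack: "adbcabec" (length 8)

8


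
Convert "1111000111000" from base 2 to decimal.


Input: "1111000111000" in base 2
Positional expansion:
  Digit '1' (value 1) x 2^12 = 4096
  Digit '1' (value 1) x 2^11 = 2048
  Digit '1' (value 1) x 2^10 = 1024
  Digit '1' (value 1) x 2^9 = 512
  Digit '0' (value 0) x 2^8 = 0
  Digit '0' (value 0) x 2^7 = 0
  Digit '0' (value 0) x 2^6 = 0
  Digit '1' (value 1) x 2^5 = 32
  Digit '1' (value 1) x 2^4 = 16
  Digit '1' (value 1) x 2^3 = 8
  Digit '0' (value 0) x 2^2 = 0
  Digit '0' (value 0) x 2^1 = 0
  Digit '0' (value 0) x 2^0 = 0
Sum = 7736

7736


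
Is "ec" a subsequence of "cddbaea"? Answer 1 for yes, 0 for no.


Check if "ec" is a subsequence of "cddbaea"
Greedy scan:
  Position 0 ('c'): no match needed
  Position 1 ('d'): no match needed
  Position 2 ('d'): no match needed
  Position 3 ('b'): no match needed
  Position 4 ('a'): no match needed
  Position 5 ('e'): matches sub[0] = 'e'
  Position 6 ('a'): no match needed
Only matched 1/2 characters => not a subsequence

0


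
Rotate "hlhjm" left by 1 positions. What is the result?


Input: "hlhjm", rotate left by 1
First 1 characters: "h"
Remaining characters: "lhjm"
Concatenate remaining + first: "lhjm" + "h" = "lhjmh"

lhjmh


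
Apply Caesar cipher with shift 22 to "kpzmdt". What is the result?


Caesar cipher: shift "kpzmdt" by 22
  'k' (pos 10) + 22 = pos 6 = 'g'
  'p' (pos 15) + 22 = pos 11 = 'l'
  'z' (pos 25) + 22 = pos 21 = 'v'
  'm' (pos 12) + 22 = pos 8 = 'i'
  'd' (pos 3) + 22 = pos 25 = 'z'
  't' (pos 19) + 22 = pos 15 = 'p'
Result: glvizp

glvizp


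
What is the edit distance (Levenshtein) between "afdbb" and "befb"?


Computing edit distance: "afdbb" -> "befb"
DP table:
           b    e    f    b
      0    1    2    3    4
  a   1    1    2    3    4
  f   2    2    2    2    3
  d   3    3    3    3    3
  b   4    3    4    4    3
  b   5    4    4    5    4
Edit distance = dp[5][4] = 4

4


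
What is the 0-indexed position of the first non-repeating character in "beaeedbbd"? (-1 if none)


Input: beaeedbbd
Character frequencies:
  'a': 1
  'b': 3
  'd': 2
  'e': 3
Scanning left to right for freq == 1:
  Position 0 ('b'): freq=3, skip
  Position 1 ('e'): freq=3, skip
  Position 2 ('a'): unique! => answer = 2

2


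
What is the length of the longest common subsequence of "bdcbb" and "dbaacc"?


LCS of "bdcbb" and "dbaacc"
DP table:
           d    b    a    a    c    c
      0    0    0    0    0    0    0
  b   0    0    1    1    1    1    1
  d   0    1    1    1    1    1    1
  c   0    1    1    1    1    2    2
  b   0    1    2    2    2    2    2
  b   0    1    2    2    2    2    2
LCS length = dp[5][6] = 2

2


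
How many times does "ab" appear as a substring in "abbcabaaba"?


Searching for "ab" in "abbcabaaba"
Scanning each position:
  Position 0: "ab" => MATCH
  Position 1: "bb" => no
  Position 2: "bc" => no
  Position 3: "ca" => no
  Position 4: "ab" => MATCH
  Position 5: "ba" => no
  Position 6: "aa" => no
  Position 7: "ab" => MATCH
  Position 8: "ba" => no
Total occurrences: 3

3


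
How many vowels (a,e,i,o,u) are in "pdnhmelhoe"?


Input: pdnhmelhoe
Checking each character:
  'p' at position 0: consonant
  'd' at position 1: consonant
  'n' at position 2: consonant
  'h' at position 3: consonant
  'm' at position 4: consonant
  'e' at position 5: vowel (running total: 1)
  'l' at position 6: consonant
  'h' at position 7: consonant
  'o' at position 8: vowel (running total: 2)
  'e' at position 9: vowel (running total: 3)
Total vowels: 3

3


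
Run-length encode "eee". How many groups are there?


Input: eee
Scanning for consecutive runs:
  Group 1: 'e' x 3 (positions 0-2)
Total groups: 1

1


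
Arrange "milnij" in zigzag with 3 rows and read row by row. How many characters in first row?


Zigzag "milnij" into 3 rows:
Placing characters:
  'm' => row 0
  'i' => row 1
  'l' => row 2
  'n' => row 1
  'i' => row 0
  'j' => row 1
Rows:
  Row 0: "mi"
  Row 1: "inj"
  Row 2: "l"
First row length: 2

2


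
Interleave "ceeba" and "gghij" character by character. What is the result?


Interleaving "ceeba" and "gghij":
  Position 0: 'c' from first, 'g' from second => "cg"
  Position 1: 'e' from first, 'g' from second => "eg"
  Position 2: 'e' from first, 'h' from second => "eh"
  Position 3: 'b' from first, 'i' from second => "bi"
  Position 4: 'a' from first, 'j' from second => "aj"
Result: cgegehbiaj

cgegehbiaj


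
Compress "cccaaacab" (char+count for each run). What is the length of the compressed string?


Input: cccaaacab
Runs:
  'c' x 3 => "c3"
  'a' x 3 => "a3"
  'c' x 1 => "c1"
  'a' x 1 => "a1"
  'b' x 1 => "b1"
Compressed: "c3a3c1a1b1"
Compressed length: 10

10


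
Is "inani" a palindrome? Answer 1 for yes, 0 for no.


Input: inani
Reversed: inani
  Compare pos 0 ('i') with pos 4 ('i'): match
  Compare pos 1 ('n') with pos 3 ('n'): match
Result: palindrome

1


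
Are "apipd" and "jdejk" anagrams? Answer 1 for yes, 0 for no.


Strings: "apipd", "jdejk"
Sorted first:  adipp
Sorted second: dejjk
Differ at position 0: 'a' vs 'd' => not anagrams

0


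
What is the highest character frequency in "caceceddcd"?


Input: caceceddcd
Character counts:
  'a': 1
  'c': 4
  'd': 3
  'e': 2
Maximum frequency: 4

4


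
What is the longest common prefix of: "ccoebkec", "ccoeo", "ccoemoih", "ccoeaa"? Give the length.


Words: ccoebkec, ccoeo, ccoemoih, ccoeaa
  Position 0: all 'c' => match
  Position 1: all 'c' => match
  Position 2: all 'o' => match
  Position 3: all 'e' => match
  Position 4: ('b', 'o', 'm', 'a') => mismatch, stop
LCP = "ccoe" (length 4)

4


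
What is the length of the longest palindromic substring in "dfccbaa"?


Input: "dfccbaa"
Checking substrings for palindromes:
  [2:4] "cc" (len 2) => palindrome
  [5:7] "aa" (len 2) => palindrome
Longest palindromic substring: "cc" with length 2

2


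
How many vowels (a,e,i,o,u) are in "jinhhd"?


Input: jinhhd
Checking each character:
  'j' at position 0: consonant
  'i' at position 1: vowel (running total: 1)
  'n' at position 2: consonant
  'h' at position 3: consonant
  'h' at position 4: consonant
  'd' at position 5: consonant
Total vowels: 1

1
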